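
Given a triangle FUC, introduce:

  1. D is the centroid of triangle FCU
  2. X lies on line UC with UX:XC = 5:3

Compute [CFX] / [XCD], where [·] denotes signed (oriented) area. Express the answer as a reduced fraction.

[CFX]:[XCD] = 3

Choose coordinates F = (0, 0), U = (1, 0), C = (0, 1).
1. D is the centroid of triangle FCU ⇒ D = (1/3, 1/3)
2. X lies on line UC with UX:XC = 5:3 ⇒ X = (3/8, 5/8)
2·[CFX] = 3/8, 2·[XCD] = 1/8
[CFX]:[XCD] = 3/8:1/8 = 3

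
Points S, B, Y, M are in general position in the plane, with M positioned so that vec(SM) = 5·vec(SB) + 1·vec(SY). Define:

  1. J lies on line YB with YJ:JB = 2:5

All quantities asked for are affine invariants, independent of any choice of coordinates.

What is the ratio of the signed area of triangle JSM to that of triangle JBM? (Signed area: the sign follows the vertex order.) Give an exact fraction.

Set S = (0, 0), B = (1, 0), Y = (0, 1), M = (5, 1); any affine frame gives the same invariant.
1. J lies on line YB with YJ:JB = 2:5 ⇒ J = (2/7, 5/7)
2·[JSM] = 23/7, 2·[JBM] = 25/7
[JSM]:[JBM] = 23/7:25/7 = 23/25

[JSM]:[JBM] = 23/25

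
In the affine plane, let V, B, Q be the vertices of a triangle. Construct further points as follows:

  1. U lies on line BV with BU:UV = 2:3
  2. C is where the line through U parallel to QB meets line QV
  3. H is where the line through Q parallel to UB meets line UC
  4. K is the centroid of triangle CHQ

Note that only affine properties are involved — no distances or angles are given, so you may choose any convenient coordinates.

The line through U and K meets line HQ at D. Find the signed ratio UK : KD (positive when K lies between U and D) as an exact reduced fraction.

UK:KD = 13/2

Set V = (0, 0), B = (1, 0), Q = (0, 1); any affine frame gives the same invariant.
1. U lies on line BV with BU:UV = 2:3 ⇒ U = (3/5, 0)
2. C is where the line through U parallel to QB meets line QV ⇒ C = (0, 3/5)
3. H is where the line through Q parallel to UB meets line UC ⇒ H = (-2/5, 1)
4. K is the centroid of triangle CHQ ⇒ K = (-2/15, 13/15)
line UK meets HQ at D = (-16/65, 1)
K = U + t·(D−U) with t = 13/15, so UK:KD = 13/15:2/15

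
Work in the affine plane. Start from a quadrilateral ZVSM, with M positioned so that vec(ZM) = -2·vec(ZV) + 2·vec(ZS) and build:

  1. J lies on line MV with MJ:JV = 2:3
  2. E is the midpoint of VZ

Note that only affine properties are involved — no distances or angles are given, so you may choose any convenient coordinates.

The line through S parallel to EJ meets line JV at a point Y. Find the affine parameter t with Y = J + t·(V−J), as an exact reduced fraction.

Work in coordinates with Z = (0, 0), V = (1, 0), S = (0, 1), M = (-2, 2).
1. J lies on line MV with MJ:JV = 2:3 ⇒ J = (-4/5, 6/5)
2. E is the midpoint of VZ ⇒ E = (1/2, 0)
through S parallel to EJ: direction (-13/10, 6/5); meets JV at Y = (13/10, -1/5)
Y = J + t·(V−J) with t = 7/6

t = 7/6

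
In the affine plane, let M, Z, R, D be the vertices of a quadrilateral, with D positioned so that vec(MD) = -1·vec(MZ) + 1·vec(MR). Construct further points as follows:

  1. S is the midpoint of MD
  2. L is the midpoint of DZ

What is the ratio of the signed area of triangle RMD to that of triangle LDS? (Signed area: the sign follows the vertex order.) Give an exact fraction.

Set M = (0, 0), Z = (1, 0), R = (0, 1), D = (-1, 1); any affine frame gives the same invariant.
1. S is the midpoint of MD ⇒ S = (-1/2, 1/2)
2. L is the midpoint of DZ ⇒ L = (0, 1/2)
2·[RMD] = -1, 2·[LDS] = 1/4
[RMD]:[LDS] = -1:1/4 = -4

[RMD]:[LDS] = -4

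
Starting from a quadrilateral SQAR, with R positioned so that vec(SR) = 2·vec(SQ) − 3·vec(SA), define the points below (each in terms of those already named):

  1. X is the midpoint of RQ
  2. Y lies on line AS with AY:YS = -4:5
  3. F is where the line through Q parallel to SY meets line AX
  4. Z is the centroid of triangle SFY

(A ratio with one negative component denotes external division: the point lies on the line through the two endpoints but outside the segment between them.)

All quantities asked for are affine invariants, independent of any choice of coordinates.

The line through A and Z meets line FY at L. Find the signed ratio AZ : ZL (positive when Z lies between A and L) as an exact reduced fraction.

AZ:ZL = 7/5

Work in coordinates with S = (0, 0), Q = (1, 0), A = (0, 1), R = (2, -3).
1. X is the midpoint of RQ ⇒ X = (3/2, -3/2)
2. Y lies on line AS with AY:YS = -4:5 ⇒ Y = (0, 5)
3. F is where the line through Q parallel to SY meets line AX ⇒ F = (1, -2/3)
4. Z is the centroid of triangle SFY ⇒ Z = (1/3, 13/9)
line AZ meets FY at L = (4/7, 37/21)
Z = A + t·(L−A) with t = 7/12, so AZ:ZL = 7/12:5/12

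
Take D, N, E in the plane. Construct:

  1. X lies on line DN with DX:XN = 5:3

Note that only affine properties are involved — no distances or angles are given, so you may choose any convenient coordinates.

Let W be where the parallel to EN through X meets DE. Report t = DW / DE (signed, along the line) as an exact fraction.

t = 5/8

Choose coordinates D = (0, 0), N = (1, 0), E = (0, 1).
1. X lies on line DN with DX:XN = 5:3 ⇒ X = (5/8, 0)
through X parallel to EN: direction (1, -1); meets DE at W = (0, 5/8)
W = D + t·(E−D) with t = 5/8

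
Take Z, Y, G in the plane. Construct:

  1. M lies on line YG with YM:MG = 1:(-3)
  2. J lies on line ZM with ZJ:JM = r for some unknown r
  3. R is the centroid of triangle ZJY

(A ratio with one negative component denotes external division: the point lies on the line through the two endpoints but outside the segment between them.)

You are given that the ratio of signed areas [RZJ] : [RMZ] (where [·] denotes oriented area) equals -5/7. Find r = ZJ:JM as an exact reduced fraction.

Assign Z = (0, 0), Y = (1, 0), G = (0, 1) — the answer is frame-independent, so this choice is without loss of generality.
1. M lies on line YG with YM:MG = 1:(-3) ⇒ M = (3/2, -1/2)
2. With ZJ:JM = r, write λ = r/(r+1) so J = Z + λ·(M−Z); J is affine-linear in λ
3. R is the centroid of triangle ZJY ⇒ R is an affine combination of earlier points and hence also affine-linear in λ
Every point depending on J is an affine combination of J and λ-independent points, so each such coordinate is linear in λ; the λ² term in each signed area is a multiple of (M−Z)×(M−Z) = 0, so 2·[RZJ] and 2·[RMZ] are each linear in λ. Evaluating at λ=0 and λ=1:
  2·[RZJ] = 1/6·λ,   2·[RMZ] = -1/6
So [RZJ]:[RMZ] = (1/6·λ) / (-1/6). Setting this equal to -5/7:
  1/6·λ = -5/7·(-1/6)  ⇒  λ = 5/7
Then r = λ/(1−λ) = (5/7)/(2/7) = 5/2. Check: with r = 5/2, J = (15/14, -5/14) and [RZJ]:[RMZ] = -5/7 as required.

r = 5/2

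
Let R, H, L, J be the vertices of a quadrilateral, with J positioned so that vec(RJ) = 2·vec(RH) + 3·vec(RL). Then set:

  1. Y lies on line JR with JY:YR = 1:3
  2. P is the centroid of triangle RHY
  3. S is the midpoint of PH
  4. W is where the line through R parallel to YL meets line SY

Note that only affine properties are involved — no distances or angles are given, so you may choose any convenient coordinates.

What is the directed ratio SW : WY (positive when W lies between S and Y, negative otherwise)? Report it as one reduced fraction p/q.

SW:WY = 7/18

Choose coordinates R = (0, 0), H = (1, 0), L = (0, 1), J = (2, 3).
1. Y lies on line JR with JY:YR = 1:3 ⇒ Y = (3/2, 9/4)
2. P is the centroid of triangle RHY ⇒ P = (5/6, 3/4)
3. S is the midpoint of PH ⇒ S = (11/12, 3/8)
4. W is where the line through R parallel to YL meets line SY ⇒ W = (27/25, 9/10)
W = S + t·(Y−S) with t = 7/25, so SW:WY = t:(1−t) = 7/25:18/25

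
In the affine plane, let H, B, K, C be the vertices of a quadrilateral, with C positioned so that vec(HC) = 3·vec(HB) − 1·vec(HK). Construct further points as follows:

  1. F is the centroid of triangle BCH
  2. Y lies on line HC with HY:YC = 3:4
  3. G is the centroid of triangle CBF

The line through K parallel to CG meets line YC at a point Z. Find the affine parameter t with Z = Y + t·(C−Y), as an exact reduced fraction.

t = 65/16

Set H = (0, 0), B = (1, 0), K = (0, 1), C = (3, -1); any affine frame gives the same invariant.
1. F is the centroid of triangle BCH ⇒ F = (4/3, -1/3)
2. Y lies on line HC with HY:YC = 3:4 ⇒ Y = (9/7, -3/7)
3. G is the centroid of triangle CBF ⇒ G = (16/9, -4/9)
through K parallel to CG: direction (-11/9, 5/9); meets YC at Z = (33/4, -11/4)
Z = Y + t·(C−Y) with t = 65/16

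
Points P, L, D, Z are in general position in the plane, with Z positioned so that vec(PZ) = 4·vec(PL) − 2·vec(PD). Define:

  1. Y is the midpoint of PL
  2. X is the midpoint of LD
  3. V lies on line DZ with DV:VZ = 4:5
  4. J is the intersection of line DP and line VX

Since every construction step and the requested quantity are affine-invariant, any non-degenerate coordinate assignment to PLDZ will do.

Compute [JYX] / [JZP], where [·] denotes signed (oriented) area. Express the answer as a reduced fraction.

Work in coordinates with P = (0, 0), L = (1, 0), D = (0, 1), Z = (4, -2).
1. Y is the midpoint of PL ⇒ Y = (1/2, 0)
2. X is the midpoint of LD ⇒ X = (1/2, 1/2)
3. V lies on line DZ with DV:VZ = 4:5 ⇒ V = (16/9, -1/3)
4. J is the intersection of line DP and line VX ⇒ J = (0, 19/23)
2·[JYX] = 1/4, 2·[JZP] = -76/23
[JYX]:[JZP] = 1/4:-76/23 = -23/304

[JYX]:[JZP] = -23/304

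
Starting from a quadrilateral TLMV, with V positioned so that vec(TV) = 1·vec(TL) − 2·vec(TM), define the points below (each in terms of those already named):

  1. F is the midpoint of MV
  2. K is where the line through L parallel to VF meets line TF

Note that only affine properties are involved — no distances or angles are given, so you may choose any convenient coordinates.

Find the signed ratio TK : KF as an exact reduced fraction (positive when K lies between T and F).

Set T = (0, 0), L = (1, 0), M = (0, 1), V = (1, -2); any affine frame gives the same invariant.
1. F is the midpoint of MV ⇒ F = (1/2, -1/2)
2. K is where the line through L parallel to VF meets line TF ⇒ K = (3/2, -3/2)
K = T + t·(F−T) with t = 3, so TK:KF = t:(1−t) = 3:-2

TK:KF = -3/2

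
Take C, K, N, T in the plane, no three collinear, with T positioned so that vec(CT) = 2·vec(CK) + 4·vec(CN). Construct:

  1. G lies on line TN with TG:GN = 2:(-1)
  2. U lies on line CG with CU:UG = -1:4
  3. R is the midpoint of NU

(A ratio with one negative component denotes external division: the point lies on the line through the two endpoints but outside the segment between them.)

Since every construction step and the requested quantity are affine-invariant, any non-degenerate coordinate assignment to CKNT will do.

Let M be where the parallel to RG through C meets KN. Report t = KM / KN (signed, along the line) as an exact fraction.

Assign C = (0, 0), K = (1, 0), N = (0, 1), T = (2, 4) — the answer is frame-independent, so this choice is without loss of generality.
1. G lies on line TN with TG:GN = 2:(-1) ⇒ G = (-2, -2)
2. U lies on line CG with CU:UG = -1:4 ⇒ U = (2/3, 2/3)
3. R is the midpoint of NU ⇒ R = (1/3, 5/6)
through C parallel to RG: direction (-7/3, -17/6); meets KN at M = (14/31, 17/31)
M = K + t·(N−K) with t = 17/31

t = 17/31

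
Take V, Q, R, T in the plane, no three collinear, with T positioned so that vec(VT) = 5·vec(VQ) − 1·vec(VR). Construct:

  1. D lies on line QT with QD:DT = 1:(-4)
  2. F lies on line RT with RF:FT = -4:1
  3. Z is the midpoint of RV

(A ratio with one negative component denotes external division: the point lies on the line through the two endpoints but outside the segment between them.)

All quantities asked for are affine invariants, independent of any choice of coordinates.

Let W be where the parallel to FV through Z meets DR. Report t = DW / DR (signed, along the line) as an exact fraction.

t = 1/3

Choose coordinates V = (0, 0), Q = (1, 0), R = (0, 1), T = (5, -1).
1. D lies on line QT with QD:DT = 1:(-4) ⇒ D = (-1/3, 1/3)
2. F lies on line RT with RF:FT = -4:1 ⇒ F = (20/3, -5/3)
3. Z is the midpoint of RV ⇒ Z = (0, 1/2)
through Z parallel to FV: direction (-20/3, 5/3); meets DR at W = (-2/9, 5/9)
W = D + t·(R−D) with t = 1/3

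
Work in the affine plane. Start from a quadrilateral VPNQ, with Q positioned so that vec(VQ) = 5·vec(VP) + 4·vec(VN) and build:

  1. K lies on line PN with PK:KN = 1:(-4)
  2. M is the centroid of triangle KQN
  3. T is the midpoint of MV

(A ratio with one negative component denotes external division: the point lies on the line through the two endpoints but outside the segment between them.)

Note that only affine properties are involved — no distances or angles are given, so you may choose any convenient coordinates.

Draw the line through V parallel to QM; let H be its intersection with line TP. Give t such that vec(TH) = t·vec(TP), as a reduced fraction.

t = -3/19

Choose coordinates V = (0, 0), P = (1, 0), N = (0, 1), Q = (5, 4).
1. K lies on line PN with PK:KN = 1:(-4) ⇒ K = (4/3, -1/3)
2. M is the centroid of triangle KQN ⇒ M = (19/9, 14/9)
3. T is the midpoint of MV ⇒ T = (19/18, 7/9)
through V parallel to QM: direction (-26/9, -22/9); meets TP at H = (182/171, 154/171)
H = T + t·(P−T) with t = -3/19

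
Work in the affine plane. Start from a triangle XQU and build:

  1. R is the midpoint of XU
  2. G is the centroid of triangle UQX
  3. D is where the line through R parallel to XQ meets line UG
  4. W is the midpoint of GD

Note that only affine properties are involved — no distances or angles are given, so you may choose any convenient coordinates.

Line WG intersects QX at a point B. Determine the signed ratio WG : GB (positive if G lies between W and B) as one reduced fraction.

Set X = (0, 0), Q = (1, 0), U = (0, 1); any affine frame gives the same invariant.
1. R is the midpoint of XU ⇒ R = (0, 1/2)
2. G is the centroid of triangle UQX ⇒ G = (1/3, 1/3)
3. D is where the line through R parallel to XQ meets line UG ⇒ D = (1/4, 1/2)
4. W is the midpoint of GD ⇒ W = (7/24, 5/12)
line WG meets QX at B = (1/2, 0)
G = W + t·(B−W) with t = 1/5, so WG:GB = 1/5:4/5

WG:GB = 1/4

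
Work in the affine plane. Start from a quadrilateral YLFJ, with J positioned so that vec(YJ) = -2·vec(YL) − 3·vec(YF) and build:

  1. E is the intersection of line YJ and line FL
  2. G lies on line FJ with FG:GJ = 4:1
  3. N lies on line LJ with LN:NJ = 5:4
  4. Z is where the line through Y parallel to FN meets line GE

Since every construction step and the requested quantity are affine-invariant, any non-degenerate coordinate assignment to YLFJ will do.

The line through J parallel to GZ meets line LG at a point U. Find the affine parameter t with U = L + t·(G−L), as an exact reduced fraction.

t = 5/6

Choose coordinates Y = (0, 0), L = (1, 0), F = (0, 1), J = (-2, -3).
1. E is the intersection of line YJ and line FL ⇒ E = (2/5, 3/5)
2. G lies on line FJ with FG:GJ = 4:1 ⇒ G = (-8/5, -11/5)
3. N lies on line LJ with LN:NJ = 5:4 ⇒ N = (-2/3, -5/3)
4. Z is where the line through Y parallel to FN meets line GE ⇒ Z = (1/65, 4/65)
through J parallel to GZ: direction (21/13, 147/65); meets LG at U = (-7/6, -11/6)
U = L + t·(G−L) with t = 5/6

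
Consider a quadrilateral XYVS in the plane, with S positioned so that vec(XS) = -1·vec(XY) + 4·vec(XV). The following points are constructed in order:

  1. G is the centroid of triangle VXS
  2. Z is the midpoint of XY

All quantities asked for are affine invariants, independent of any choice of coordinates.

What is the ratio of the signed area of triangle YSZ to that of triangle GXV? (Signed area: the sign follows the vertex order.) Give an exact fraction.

Work in coordinates with X = (0, 0), Y = (1, 0), V = (0, 1), S = (-1, 4).
1. G is the centroid of triangle VXS ⇒ G = (-1/3, 5/3)
2. Z is the midpoint of XY ⇒ Z = (1/2, 0)
2·[YSZ] = 2, 2·[GXV] = 1/3
[YSZ]:[GXV] = 2:1/3 = 6

[YSZ]:[GXV] = 6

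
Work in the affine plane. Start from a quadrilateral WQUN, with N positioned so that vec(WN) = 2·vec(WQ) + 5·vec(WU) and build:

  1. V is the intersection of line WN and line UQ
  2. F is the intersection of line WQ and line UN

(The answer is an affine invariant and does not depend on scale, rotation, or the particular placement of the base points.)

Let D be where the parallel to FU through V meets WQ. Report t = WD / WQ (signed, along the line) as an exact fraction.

Choose coordinates W = (0, 0), Q = (1, 0), U = (0, 1), N = (2, 5).
1. V is the intersection of line WN and line UQ ⇒ V = (2/7, 5/7)
2. F is the intersection of line WQ and line UN ⇒ F = (-1/2, 0)
through V parallel to FU: direction (1/2, 1); meets WQ at D = (-1/14, 0)
D = W + t·(Q−W) with t = -1/14

t = -1/14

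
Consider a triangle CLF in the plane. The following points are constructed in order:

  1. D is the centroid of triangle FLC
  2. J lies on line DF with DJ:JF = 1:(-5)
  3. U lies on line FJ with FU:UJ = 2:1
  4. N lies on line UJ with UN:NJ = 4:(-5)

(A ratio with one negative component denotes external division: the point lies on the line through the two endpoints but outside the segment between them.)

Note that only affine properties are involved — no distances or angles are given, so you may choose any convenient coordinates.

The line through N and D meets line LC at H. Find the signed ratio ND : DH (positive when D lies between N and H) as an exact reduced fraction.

Assign C = (0, 0), L = (1, 0), F = (0, 1) — the answer is frame-independent, so this choice is without loss of generality.
1. D is the centroid of triangle FLC ⇒ D = (1/3, 1/3)
2. J lies on line DF with DJ:JF = 1:(-5) ⇒ J = (5/12, 1/6)
3. U lies on line FJ with FU:UJ = 2:1 ⇒ U = (5/18, 4/9)
4. N lies on line UJ with UN:NJ = 4:(-5) ⇒ N = (-5/18, 14/9)
line ND meets LC at H = (1/2, 0)
D = N + t·(H−N) with t = 11/14, so ND:DH = 11/14:3/14

ND:DH = 11/3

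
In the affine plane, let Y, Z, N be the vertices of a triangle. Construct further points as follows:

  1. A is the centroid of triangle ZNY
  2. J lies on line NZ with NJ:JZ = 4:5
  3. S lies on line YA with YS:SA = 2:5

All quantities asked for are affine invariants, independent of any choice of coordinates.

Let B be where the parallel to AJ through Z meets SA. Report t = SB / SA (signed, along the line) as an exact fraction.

t = 8

Set Y = (0, 0), Z = (1, 0), N = (0, 1); any affine frame gives the same invariant.
1. A is the centroid of triangle ZNY ⇒ A = (1/3, 1/3)
2. J lies on line NZ with NJ:JZ = 4:5 ⇒ J = (4/9, 5/9)
3. S lies on line YA with YS:SA = 2:5 ⇒ S = (2/21, 2/21)
through Z parallel to AJ: direction (1/9, 2/9); meets SA at B = (2, 2)
B = S + t·(A−S) with t = 8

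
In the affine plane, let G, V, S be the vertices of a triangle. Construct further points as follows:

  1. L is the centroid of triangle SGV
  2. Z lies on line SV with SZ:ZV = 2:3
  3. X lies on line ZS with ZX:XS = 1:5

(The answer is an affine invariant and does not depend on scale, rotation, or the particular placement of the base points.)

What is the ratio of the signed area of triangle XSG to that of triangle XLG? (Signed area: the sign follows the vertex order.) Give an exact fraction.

[XSG]:[XLG] = -3

Choose coordinates G = (0, 0), V = (1, 0), S = (0, 1).
1. L is the centroid of triangle SGV ⇒ L = (1/3, 1/3)
2. Z lies on line SV with SZ:ZV = 2:3 ⇒ Z = (2/5, 3/5)
3. X lies on line ZS with ZX:XS = 1:5 ⇒ X = (1/3, 2/3)
2·[XSG] = 1/3, 2·[XLG] = -1/9
[XSG]:[XLG] = 1/3:-1/9 = -3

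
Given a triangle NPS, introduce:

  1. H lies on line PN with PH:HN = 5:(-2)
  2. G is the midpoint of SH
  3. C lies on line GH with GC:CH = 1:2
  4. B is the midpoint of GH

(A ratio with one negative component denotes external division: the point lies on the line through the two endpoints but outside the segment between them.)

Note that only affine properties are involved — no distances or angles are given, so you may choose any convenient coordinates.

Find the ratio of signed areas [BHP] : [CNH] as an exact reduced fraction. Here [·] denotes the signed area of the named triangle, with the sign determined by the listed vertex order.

[BHP]:[CNH] = -15/8

Choose coordinates N = (0, 0), P = (1, 0), S = (0, 1).
1. H lies on line PN with PH:HN = 5:(-2) ⇒ H = (-2/3, 0)
2. G is the midpoint of SH ⇒ G = (-1/3, 1/2)
3. C lies on line GH with GC:CH = 1:2 ⇒ C = (-4/9, 1/3)
4. B is the midpoint of GH ⇒ B = (-1/2, 1/4)
2·[BHP] = 5/12, 2·[CNH] = -2/9
[BHP]:[CNH] = 5/12:-2/9 = -15/8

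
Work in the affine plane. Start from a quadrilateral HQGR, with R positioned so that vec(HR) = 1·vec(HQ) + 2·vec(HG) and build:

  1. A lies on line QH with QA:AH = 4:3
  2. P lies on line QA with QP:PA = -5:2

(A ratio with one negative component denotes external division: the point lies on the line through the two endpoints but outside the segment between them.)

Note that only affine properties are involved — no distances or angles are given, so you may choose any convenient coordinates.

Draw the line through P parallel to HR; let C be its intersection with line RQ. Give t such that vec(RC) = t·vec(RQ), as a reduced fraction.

Assign H = (0, 0), Q = (1, 0), G = (0, 1), R = (1, 2) — the answer is frame-independent, so this choice is without loss of generality.
1. A lies on line QH with QA:AH = 4:3 ⇒ A = (3/7, 0)
2. P lies on line QA with QP:PA = -5:2 ⇒ P = (1/21, 0)
through P parallel to HR: direction (1, 2); meets RQ at C = (1, 40/21)
C = R + t·(Q−R) with t = 1/21

t = 1/21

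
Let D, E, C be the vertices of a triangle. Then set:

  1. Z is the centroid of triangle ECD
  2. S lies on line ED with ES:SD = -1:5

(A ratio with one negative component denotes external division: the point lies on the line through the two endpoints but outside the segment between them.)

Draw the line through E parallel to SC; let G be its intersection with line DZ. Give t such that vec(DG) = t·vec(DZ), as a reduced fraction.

Choose coordinates D = (0, 0), E = (1, 0), C = (0, 1).
1. Z is the centroid of triangle ECD ⇒ Z = (1/3, 1/3)
2. S lies on line ED with ES:SD = -1:5 ⇒ S = (5/4, 0)
through E parallel to SC: direction (-5/4, 1); meets DZ at G = (4/9, 4/9)
G = D + t·(Z−D) with t = 4/3

t = 4/3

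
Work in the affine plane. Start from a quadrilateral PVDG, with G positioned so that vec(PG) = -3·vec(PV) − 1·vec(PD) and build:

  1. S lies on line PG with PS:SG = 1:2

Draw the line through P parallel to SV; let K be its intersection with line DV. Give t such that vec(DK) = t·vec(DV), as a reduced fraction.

Work in coordinates with P = (0, 0), V = (1, 0), D = (0, 1), G = (-3, -1).
1. S lies on line PG with PS:SG = 1:2 ⇒ S = (-1, -1/3)
through P parallel to SV: direction (2, 1/3); meets DV at K = (6/7, 1/7)
K = D + t·(V−D) with t = 6/7

t = 6/7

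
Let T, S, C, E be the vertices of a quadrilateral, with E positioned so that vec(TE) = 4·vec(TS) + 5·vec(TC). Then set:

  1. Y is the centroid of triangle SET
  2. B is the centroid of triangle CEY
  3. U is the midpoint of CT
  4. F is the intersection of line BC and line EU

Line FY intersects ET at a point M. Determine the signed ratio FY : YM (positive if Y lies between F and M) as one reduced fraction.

FY:YM = -349/205

Choose coordinates T = (0, 0), S = (1, 0), C = (0, 1), E = (4, 5).
1. Y is the centroid of triangle SET ⇒ Y = (5/3, 5/3)
2. B is the centroid of triangle CEY ⇒ B = (17/9, 23/9)
3. U is the midpoint of CT ⇒ U = (0, 1/2)
4. F is the intersection of line BC and line EU ⇒ F = (68/41, 97/41)
line FY meets ET at M = (580/349, 725/349)
Y = F + t·(M−F) with t = 349/144, so FY:YM = 349/144:-205/144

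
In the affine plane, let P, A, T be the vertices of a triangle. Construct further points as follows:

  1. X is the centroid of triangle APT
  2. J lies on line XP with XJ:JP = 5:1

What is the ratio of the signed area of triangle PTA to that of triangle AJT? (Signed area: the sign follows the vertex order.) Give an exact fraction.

[PTA]:[AJT] = 9/8

Assign P = (0, 0), A = (1, 0), T = (0, 1) — the answer is frame-independent, so this choice is without loss of generality.
1. X is the centroid of triangle APT ⇒ X = (1/3, 1/3)
2. J lies on line XP with XJ:JP = 5:1 ⇒ J = (1/18, 1/18)
2·[PTA] = -1, 2·[AJT] = -8/9
[PTA]:[AJT] = -1:-8/9 = 9/8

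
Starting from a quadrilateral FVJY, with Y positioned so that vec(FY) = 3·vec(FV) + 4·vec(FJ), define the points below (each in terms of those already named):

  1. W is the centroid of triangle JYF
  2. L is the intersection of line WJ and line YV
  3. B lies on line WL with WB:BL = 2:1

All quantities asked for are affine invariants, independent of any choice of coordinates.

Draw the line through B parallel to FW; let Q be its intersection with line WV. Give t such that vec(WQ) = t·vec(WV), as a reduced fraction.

t = 1/2

Work in coordinates with F = (0, 0), V = (1, 0), J = (0, 1), Y = (3, 4).
1. W is the centroid of triangle JYF ⇒ W = (1, 5/3)
2. L is the intersection of line WJ and line YV ⇒ L = (9/4, 5/2)
3. B lies on line WL with WB:BL = 2:1 ⇒ B = (11/6, 20/9)
through B parallel to FW: direction (1, 5/3); meets WV at Q = (1, 5/6)
Q = W + t·(V−W) with t = 1/2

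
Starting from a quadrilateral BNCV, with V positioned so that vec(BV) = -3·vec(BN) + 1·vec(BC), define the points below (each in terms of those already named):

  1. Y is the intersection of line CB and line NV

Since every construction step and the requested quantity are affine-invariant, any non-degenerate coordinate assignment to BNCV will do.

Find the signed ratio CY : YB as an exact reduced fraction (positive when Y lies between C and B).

Work in coordinates with B = (0, 0), N = (1, 0), C = (0, 1), V = (-3, 1).
1. Y is the intersection of line CB and line NV ⇒ Y = (0, 1/4)
Y = C + t·(B−C) with t = 3/4, so CY:YB = t:(1−t) = 3/4:1/4

CY:YB = 3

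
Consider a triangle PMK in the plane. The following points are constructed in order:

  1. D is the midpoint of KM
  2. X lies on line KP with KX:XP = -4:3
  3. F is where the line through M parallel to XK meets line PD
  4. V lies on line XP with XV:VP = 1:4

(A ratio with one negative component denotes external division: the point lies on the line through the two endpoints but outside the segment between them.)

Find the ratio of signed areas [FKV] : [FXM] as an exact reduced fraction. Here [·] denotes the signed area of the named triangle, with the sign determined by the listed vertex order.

[FKV]:[FXM] = 17/5

Work in coordinates with P = (0, 0), M = (1, 0), K = (0, 1).
1. D is the midpoint of KM ⇒ D = (1/2, 1/2)
2. X lies on line KP with KX:XP = -4:3 ⇒ X = (0, -3)
3. F is where the line through M parallel to XK meets line PD ⇒ F = (1, 1)
4. V lies on line XP with XV:VP = 1:4 ⇒ V = (0, -12/5)
2·[FKV] = 17/5, 2·[FXM] = 1
[FKV]:[FXM] = 17/5:1 = 17/5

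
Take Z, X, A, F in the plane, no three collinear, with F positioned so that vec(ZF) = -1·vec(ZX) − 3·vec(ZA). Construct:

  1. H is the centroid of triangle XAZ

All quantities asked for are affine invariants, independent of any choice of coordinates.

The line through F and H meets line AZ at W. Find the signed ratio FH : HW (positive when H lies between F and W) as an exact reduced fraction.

Choose coordinates Z = (0, 0), X = (1, 0), A = (0, 1), F = (-1, -3).
1. H is the centroid of triangle XAZ ⇒ H = (1/3, 1/3)
line FH meets AZ at W = (0, -1/2)
H = F + t·(W−F) with t = 4/3, so FH:HW = 4/3:-1/3

FH:HW = -4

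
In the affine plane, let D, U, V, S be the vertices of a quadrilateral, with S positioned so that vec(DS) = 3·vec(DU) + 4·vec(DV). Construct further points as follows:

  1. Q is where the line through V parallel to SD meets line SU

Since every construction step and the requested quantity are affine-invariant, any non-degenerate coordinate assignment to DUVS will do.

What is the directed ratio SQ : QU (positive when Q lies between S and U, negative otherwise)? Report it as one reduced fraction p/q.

Choose coordinates D = (0, 0), U = (1, 0), V = (0, 1), S = (3, 4).
1. Q is where the line through V parallel to SD meets line SU ⇒ Q = (9/2, 7)
Q = S + t·(U−S) with t = -3/4, so SQ:QU = t:(1−t) = -3/4:7/4

SQ:QU = -3/7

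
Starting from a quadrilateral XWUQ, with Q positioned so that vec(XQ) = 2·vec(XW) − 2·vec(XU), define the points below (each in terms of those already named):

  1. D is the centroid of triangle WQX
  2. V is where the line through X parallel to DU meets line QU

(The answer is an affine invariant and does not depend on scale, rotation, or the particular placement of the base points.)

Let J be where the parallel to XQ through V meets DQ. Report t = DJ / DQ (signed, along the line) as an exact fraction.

t = -11

Work in coordinates with X = (0, 0), W = (1, 0), U = (0, 1), Q = (2, -2).
1. D is the centroid of triangle WQX ⇒ D = (1, -2/3)
2. V is where the line through X parallel to DU meets line QU ⇒ V = (-6, 10)
through V parallel to XQ: direction (2, -2); meets DQ at J = (-10, 14)
J = D + t·(Q−D) with t = -11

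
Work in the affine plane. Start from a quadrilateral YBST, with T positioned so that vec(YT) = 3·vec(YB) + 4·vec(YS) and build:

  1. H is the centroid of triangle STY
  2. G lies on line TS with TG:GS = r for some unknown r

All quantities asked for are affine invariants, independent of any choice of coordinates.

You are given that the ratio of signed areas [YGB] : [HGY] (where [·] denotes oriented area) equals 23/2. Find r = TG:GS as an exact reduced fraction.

Assign Y = (0, 0), B = (1, 0), S = (0, 1), T = (3, 4) — the answer is frame-independent, so this choice is without loss of generality.
1. H is the centroid of triangle STY ⇒ H = (1, 5/3)
2. With TG:GS = r, write λ = r/(r+1) so G = T + λ·(S−T); G is affine-linear in λ
Every point depending on G is an affine combination of G and λ-independent points, so each such coordinate is linear in λ; the λ² term in each signed area is a multiple of (S−T)×(S−T) = 0, so 2·[YGB] and 2·[HGY] are each linear in λ. Evaluating at λ=0 and λ=1:
  2·[YGB] = 3·λ − 4,   2·[HGY] = 2·λ − 1
So [YGB]:[HGY] = (3·λ − 4) / (2·λ − 1). Setting this equal to 23/2:
  3·λ − 4 = 23/2·(2·λ − 1)  ⇒  λ = 3/8
Then r = λ/(1−λ) = (3/8)/(5/8) = 3/5. Check: with r = 3/5, G = (15/8, 23/8) and [YGB]:[HGY] = 23/2 as required.

r = 3/5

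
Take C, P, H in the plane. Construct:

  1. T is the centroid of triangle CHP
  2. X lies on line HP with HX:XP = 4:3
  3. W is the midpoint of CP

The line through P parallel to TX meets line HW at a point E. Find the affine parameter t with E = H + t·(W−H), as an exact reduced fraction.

t = 7/6

Set C = (0, 0), P = (1, 0), H = (0, 1); any affine frame gives the same invariant.
1. T is the centroid of triangle CHP ⇒ T = (1/3, 1/3)
2. X lies on line HP with HX:XP = 4:3 ⇒ X = (4/7, 3/7)
3. W is the midpoint of CP ⇒ W = (1/2, 0)
through P parallel to TX: direction (5/21, 2/21); meets HW at E = (7/12, -1/6)
E = H + t·(W−H) with t = 7/6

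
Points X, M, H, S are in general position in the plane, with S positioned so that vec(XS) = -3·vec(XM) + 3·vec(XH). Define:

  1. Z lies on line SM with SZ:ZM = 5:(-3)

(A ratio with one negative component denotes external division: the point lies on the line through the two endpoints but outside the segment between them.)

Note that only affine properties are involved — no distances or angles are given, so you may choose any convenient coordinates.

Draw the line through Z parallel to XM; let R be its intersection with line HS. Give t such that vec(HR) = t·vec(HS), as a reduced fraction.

Work in coordinates with X = (0, 0), M = (1, 0), H = (0, 1), S = (-3, 3).
1. Z lies on line SM with SZ:ZM = 5:(-3) ⇒ Z = (7, -9/2)
through Z parallel to XM: direction (1, 0); meets HS at R = (33/4, -9/2)
R = H + t·(S−H) with t = -11/4

t = -11/4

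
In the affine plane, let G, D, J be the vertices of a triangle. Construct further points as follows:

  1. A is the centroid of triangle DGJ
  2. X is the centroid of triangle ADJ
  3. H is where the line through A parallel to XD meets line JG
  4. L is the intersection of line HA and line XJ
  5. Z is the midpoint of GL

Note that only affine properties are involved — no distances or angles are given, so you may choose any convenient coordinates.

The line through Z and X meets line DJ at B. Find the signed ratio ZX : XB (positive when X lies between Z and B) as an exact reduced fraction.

Choose coordinates G = (0, 0), D = (1, 0), J = (0, 1).
1. A is the centroid of triangle DGJ ⇒ A = (1/3, 1/3)
2. X is the centroid of triangle ADJ ⇒ X = (4/9, 4/9)
3. H is where the line through A parallel to XD meets line JG ⇒ H = (0, 3/5)
4. L is the intersection of line HA and line XJ ⇒ L = (8/9, -1/9)
5. Z is the midpoint of GL ⇒ Z = (4/9, -1/18)
line ZX meets DJ at B = (4/9, 5/9)
X = Z + t·(B−Z) with t = 9/11, so ZX:XB = 9/11:2/11

ZX:XB = 9/2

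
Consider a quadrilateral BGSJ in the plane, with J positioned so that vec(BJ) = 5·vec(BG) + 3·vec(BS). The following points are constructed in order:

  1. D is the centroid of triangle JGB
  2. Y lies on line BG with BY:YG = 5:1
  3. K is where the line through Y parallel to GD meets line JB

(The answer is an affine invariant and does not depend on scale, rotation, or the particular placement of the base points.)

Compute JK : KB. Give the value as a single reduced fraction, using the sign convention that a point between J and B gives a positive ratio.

Work in coordinates with B = (0, 0), G = (1, 0), S = (0, 1), J = (5, 3).
1. D is the centroid of triangle JGB ⇒ D = (2, 1)
2. Y lies on line BG with BY:YG = 5:1 ⇒ Y = (5/6, 0)
3. K is where the line through Y parallel to GD meets line JB ⇒ K = (25/12, 5/4)
K = J + t·(B−J) with t = 7/12, so JK:KB = t:(1−t) = 7/12:5/12

JK:KB = 7/5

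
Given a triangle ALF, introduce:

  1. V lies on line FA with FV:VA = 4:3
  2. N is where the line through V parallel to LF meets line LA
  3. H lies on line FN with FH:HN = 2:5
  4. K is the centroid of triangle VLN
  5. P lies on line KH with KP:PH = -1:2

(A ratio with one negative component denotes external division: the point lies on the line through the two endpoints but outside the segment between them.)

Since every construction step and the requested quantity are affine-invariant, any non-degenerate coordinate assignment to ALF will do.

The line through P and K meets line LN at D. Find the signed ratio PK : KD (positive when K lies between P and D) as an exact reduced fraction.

Work in coordinates with A = (0, 0), L = (1, 0), F = (0, 1).
1. V lies on line FA with FV:VA = 4:3 ⇒ V = (0, 3/7)
2. N is where the line through V parallel to LF meets line LA ⇒ N = (3/7, 0)
3. H lies on line FN with FH:HN = 2:5 ⇒ H = (6/49, 5/7)
4. K is the centroid of triangle VLN ⇒ K = (10/21, 1/7)
5. P lies on line KH with KP:PH = -1:2 ⇒ P = (122/147, -3/7)
line PK meets LN at D = (83/147, 0)
K = P + t·(D−P) with t = 4/3, so PK:KD = 4/3:-1/3

PK:KD = -4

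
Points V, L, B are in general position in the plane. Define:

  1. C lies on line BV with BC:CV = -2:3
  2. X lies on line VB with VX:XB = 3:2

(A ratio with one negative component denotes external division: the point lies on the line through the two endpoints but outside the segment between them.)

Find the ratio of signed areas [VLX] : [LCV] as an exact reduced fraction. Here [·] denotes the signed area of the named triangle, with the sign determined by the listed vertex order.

[VLX]:[LCV] = 1/5

Choose coordinates V = (0, 0), L = (1, 0), B = (0, 1).
1. C lies on line BV with BC:CV = -2:3 ⇒ C = (0, 3)
2. X lies on line VB with VX:XB = 3:2 ⇒ X = (0, 3/5)
2·[VLX] = 3/5, 2·[LCV] = 3
[VLX]:[LCV] = 3/5:3 = 1/5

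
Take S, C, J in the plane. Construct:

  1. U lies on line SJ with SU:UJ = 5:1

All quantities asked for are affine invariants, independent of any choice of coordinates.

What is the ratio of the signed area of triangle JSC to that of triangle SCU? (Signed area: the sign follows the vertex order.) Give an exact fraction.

Choose coordinates S = (0, 0), C = (1, 0), J = (0, 1).
1. U lies on line SJ with SU:UJ = 5:1 ⇒ U = (0, 5/6)
2·[JSC] = 1, 2·[SCU] = 5/6
[JSC]:[SCU] = 1:5/6 = 6/5

[JSC]:[SCU] = 6/5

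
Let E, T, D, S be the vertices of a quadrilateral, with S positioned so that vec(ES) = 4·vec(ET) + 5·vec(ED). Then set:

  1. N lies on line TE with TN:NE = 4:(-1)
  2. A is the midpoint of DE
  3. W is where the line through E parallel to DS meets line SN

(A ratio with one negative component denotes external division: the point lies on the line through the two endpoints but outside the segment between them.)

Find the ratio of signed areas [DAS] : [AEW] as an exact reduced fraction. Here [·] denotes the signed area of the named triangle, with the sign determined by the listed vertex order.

[DAS]:[AEW] = -8/5

Work in coordinates with E = (0, 0), T = (1, 0), D = (0, 1), S = (4, 5).
1. N lies on line TE with TN:NE = 4:(-1) ⇒ N = (-1/3, 0)
2. A is the midpoint of DE ⇒ A = (0, 1/2)
3. W is where the line through E parallel to DS meets line SN ⇒ W = (-5/2, -5/2)
2·[DAS] = 2, 2·[AEW] = -5/4
[DAS]:[AEW] = 2:-5/4 = -8/5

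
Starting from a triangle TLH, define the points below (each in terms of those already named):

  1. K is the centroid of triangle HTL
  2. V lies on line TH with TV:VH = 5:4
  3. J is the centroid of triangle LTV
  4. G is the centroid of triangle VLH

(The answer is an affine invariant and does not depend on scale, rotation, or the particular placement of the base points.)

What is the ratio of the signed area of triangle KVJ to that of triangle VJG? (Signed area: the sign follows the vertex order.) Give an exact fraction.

Set T = (0, 0), L = (1, 0), H = (0, 1); any affine frame gives the same invariant.
1. K is the centroid of triangle HTL ⇒ K = (1/3, 1/3)
2. V lies on line TH with TV:VH = 5:4 ⇒ V = (0, 5/9)
3. J is the centroid of triangle LTV ⇒ J = (1/3, 5/27)
4. G is the centroid of triangle VLH ⇒ G = (1/3, 14/27)
2·[KVJ] = 4/81, 2·[VJG] = 1/9
[KVJ]:[VJG] = 4/81:1/9 = 4/9

[KVJ]:[VJG] = 4/9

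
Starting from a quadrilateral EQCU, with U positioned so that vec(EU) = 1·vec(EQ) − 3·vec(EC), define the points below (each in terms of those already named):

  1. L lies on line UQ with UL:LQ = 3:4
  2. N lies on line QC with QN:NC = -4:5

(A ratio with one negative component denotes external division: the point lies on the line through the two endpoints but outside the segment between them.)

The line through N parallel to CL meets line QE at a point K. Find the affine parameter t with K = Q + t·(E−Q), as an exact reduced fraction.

Assign E = (0, 0), Q = (1, 0), C = (0, 1), U = (1, -3) — the answer is frame-independent, so this choice is without loss of generality.
1. L lies on line UQ with UL:LQ = 3:4 ⇒ L = (1, -12/7)
2. N lies on line QC with QN:NC = -4:5 ⇒ N = (5, -4)
through N parallel to CL: direction (1, -19/7); meets QE at K = (67/19, 0)
K = Q + t·(E−Q) with t = -48/19

t = -48/19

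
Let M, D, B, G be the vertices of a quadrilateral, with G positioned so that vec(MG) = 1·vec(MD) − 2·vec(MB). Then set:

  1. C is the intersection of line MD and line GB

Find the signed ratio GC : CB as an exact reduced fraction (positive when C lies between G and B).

Assign M = (0, 0), D = (1, 0), B = (0, 1), G = (1, -2) — the answer is frame-independent, so this choice is without loss of generality.
1. C is the intersection of line MD and line GB ⇒ C = (1/3, 0)
C = G + t·(B−G) with t = 2/3, so GC:CB = t:(1−t) = 2/3:1/3

GC:CB = 2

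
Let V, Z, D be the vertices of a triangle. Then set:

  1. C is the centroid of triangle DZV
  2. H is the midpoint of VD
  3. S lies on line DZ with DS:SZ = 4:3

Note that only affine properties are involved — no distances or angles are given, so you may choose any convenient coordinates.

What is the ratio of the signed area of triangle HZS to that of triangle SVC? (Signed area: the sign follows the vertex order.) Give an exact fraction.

Work in coordinates with V = (0, 0), Z = (1, 0), D = (0, 1).
1. C is the centroid of triangle DZV ⇒ C = (1/3, 1/3)
2. H is the midpoint of VD ⇒ H = (0, 1/2)
3. S lies on line DZ with DS:SZ = 4:3 ⇒ S = (4/7, 3/7)
2·[HZS] = 3/14, 2·[SVC] = -1/21
[HZS]:[SVC] = 3/14:-1/21 = -9/2

[HZS]:[SVC] = -9/2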